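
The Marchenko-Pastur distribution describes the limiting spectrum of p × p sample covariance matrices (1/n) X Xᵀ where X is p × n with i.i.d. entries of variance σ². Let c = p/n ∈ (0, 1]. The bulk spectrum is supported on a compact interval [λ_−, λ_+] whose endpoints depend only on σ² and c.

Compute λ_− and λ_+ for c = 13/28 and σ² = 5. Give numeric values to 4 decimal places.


c = 13/28 = 0.464286; √c = 0.681385.
λ_− = σ² (1 − √c)² = 5 · (1 − 0.681385)² = 5 · (0.318615)² = 0.507577.
λ_+ = σ² (1 + √c)² = 5 · (1 + 0.681385)² = 5 · (1.681385)² = 14.135280.

Rounded to 4 decimal places: λ_− ≈ 0.5076, λ_+ ≈ 14.1353.


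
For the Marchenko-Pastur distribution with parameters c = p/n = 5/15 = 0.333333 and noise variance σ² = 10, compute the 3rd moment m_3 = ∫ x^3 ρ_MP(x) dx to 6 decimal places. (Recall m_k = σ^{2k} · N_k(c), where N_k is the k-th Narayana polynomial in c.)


E[X³] = σ⁶ (1 + 3c + c²) (third MP moment). With σ² = 10 (so σ⁶ = 1000) and c = 5/15 = 0.333333: E[X³] = 1000 · (1 + 3·0.333333 + (0.333333)²) = 1000 · 2.111111.

So E[X^3] = 2111.111111.


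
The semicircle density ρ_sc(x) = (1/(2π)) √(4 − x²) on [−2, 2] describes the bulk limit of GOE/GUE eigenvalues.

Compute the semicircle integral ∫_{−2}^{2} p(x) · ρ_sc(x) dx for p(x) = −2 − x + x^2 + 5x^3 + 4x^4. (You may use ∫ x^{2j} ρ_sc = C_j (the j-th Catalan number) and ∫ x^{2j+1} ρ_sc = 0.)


Write p(x) = Σ a_i x^i, split into monomials and integrate each against ρ_sc separately.
Using ∫ x^{2j} ρ_sc = C_j = (1/(j+1)) C(2j, j) (Catalan numbers) and ∫ x^{2j+1} ρ_sc = 0 (odd monomials vanish by symmetry):
  i = 0 (even): a_0 · C_{0} = -2 · 1 = -2
  i = 1 (odd): ∫ x^1 ρ_sc = 0 (vanishes)
  i = 2 (even): a_2 · C_{1} = 1 · 1 = 1
  i = 3 (odd): ∫ x^3 ρ_sc = 0 (vanishes)
  i = 4 (even): a_4 · C_{2} = 4 · 2 = 8

Summing the contributions: ∫_{−2}^{2} p(x) ρ_sc(x) dx = (-2) + 1 + 8 = 7.


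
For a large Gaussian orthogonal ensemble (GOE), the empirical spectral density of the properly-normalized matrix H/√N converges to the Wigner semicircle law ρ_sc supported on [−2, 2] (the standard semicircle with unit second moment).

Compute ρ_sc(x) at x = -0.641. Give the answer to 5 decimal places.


ρ_sc(x) = (1/(2π)) √(4 − x²). With x = -0.641:
  4 − x² = 4 − (-0.641)² = 4 − 0.410881 = 3.589119.
  √(4 − x²) = 1.894497.
  1/(2π) = 0.159155.
  ρ_sc(-0.641) = 0.159155 · 1.894497 = 0.301519.

Rounded to 5 decimal places: ρ_sc(-0.641) ≈ 0.30152.


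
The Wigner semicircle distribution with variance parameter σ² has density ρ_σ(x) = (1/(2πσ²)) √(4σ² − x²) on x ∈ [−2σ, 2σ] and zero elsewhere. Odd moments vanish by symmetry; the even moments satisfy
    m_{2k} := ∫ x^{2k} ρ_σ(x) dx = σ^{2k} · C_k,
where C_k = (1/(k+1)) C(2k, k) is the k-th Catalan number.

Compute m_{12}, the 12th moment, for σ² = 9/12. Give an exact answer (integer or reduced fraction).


By the scaled semicircle moment identity, m_{2k} = σ^{2k} · C_k with k = 6.
C_6 = (1/(k+1)) · C(2k, k) = (1/7) · C(12, 6) = (1/7) · 924 = 132.
σ^{2k} = (σ²)^k = (9/12)^6 = 729/4096.

Therefore m_{12} = σ^{12} · C_6 = (729/4096) · 132 = 24057/1024.


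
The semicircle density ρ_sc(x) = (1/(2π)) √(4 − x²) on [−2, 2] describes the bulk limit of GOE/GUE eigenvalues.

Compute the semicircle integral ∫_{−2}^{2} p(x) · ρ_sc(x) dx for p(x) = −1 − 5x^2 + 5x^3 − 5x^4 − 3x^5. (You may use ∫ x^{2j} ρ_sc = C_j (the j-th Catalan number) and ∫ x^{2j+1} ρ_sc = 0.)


Write p(x) = Σ a_i x^i, split into monomials and integrate each against ρ_sc separately.
Using ∫ x^{2j} ρ_sc = C_j = (1/(j+1)) C(2j, j) (Catalan numbers) and ∫ x^{2j+1} ρ_sc = 0 (odd monomials vanish by symmetry):
  i = 0 (even): a_0 · C_{0} = -1 · 1 = -1
  i = 2 (even): a_2 · C_{1} = -5 · 1 = -5
  i = 3 (odd): ∫ x^3 ρ_sc = 0 (vanishes)
  i = 4 (even): a_4 · C_{2} = -5 · 2 = -10
  i = 5 (odd): ∫ x^5 ρ_sc = 0 (vanishes)

Summing the contributions: ∫_{−2}^{2} p(x) ρ_sc(x) dx = (-1) + (-5) + (-10) = -16.


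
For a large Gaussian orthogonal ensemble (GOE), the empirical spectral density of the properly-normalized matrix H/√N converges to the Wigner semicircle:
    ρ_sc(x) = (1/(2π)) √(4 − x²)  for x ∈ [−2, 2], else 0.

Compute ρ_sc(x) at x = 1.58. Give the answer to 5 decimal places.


ρ_sc(x) = (1/(2π)) √(4 − x²). With x = 1.58:
  4 − x² = 4 − (1.58)² = 4 − 2.496400 = 1.503600.
  √(4 − x²) = 1.226214.
  1/(2π) = 0.159155.
  ρ_sc(1.58) = 0.159155 · 1.226214 = 0.195158.

Rounded to 5 decimal places: ρ_sc(1.58) ≈ 0.19516.


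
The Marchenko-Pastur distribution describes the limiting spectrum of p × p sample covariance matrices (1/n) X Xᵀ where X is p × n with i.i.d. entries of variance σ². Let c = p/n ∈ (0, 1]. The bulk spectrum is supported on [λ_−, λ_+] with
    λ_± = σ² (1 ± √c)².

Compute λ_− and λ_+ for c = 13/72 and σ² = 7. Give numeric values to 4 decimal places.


c = 13/72 = 0.180556; √c = 0.424918.
λ_− = σ² (1 − √c)² = 7 · (1 − 0.424918)² = 7 · (0.575082)² = 2.315033.
λ_+ = σ² (1 + √c)² = 7 · (1 + 0.424918)² = 7 · (1.424918)² = 14.212745.

Rounded to 4 decimal places: λ_− ≈ 2.3150, λ_+ ≈ 14.2127.


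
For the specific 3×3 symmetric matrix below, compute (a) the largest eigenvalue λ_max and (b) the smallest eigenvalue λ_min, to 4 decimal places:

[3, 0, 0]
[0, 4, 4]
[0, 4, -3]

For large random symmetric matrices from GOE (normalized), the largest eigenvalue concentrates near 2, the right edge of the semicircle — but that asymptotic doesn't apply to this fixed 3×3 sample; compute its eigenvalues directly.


Since M is real symmetric, all three eigenvalues are real; they are the roots of det(λI − M) = λ³ − (tr M) λ² + s λ − det M, where s is the sum of the principal 2×2 minors.
tr M = 3 + 4 + (-3) = 4.
s = (3·4 − 0²) + (3·(-3) − 0²) + (4·(-3) − 4²) = 12 + (-9) + (-28) = -25.
det M (expand along row 1) = 3·(-28) − 0·0 + 0·0 = -84.
Characteristic polynomial: λ³ − 4λ² − 25λ + 84 = 0.
Substitute λ = y + (tr M)/3 = y + 1.333333 to remove the quadratic term: y³ + p·y + q = 0 with p = s − (tr M)²/3 = -30.333333 and q = −2(tr M)³/27 + (tr M)·s/3 − det M = 45.925926.
Three real roots ⇒ use the trigonometric (Viète) form: r = 2√(−p/3) = 6.359595, φ = arccos(3q/(p·r)) = arccos(-0.714216) = 2.366300 rad.
y_k = r·cos(φ/3 − 2πk/3) for k = 0, 1, 2 gives y = 4.481740, 1.666667, -6.148406.
λ_k = y_k + 1.333333 gives λ = 5.8151, 3.0000, -4.8151 (check: the sum is 4.0000 = tr M).

Hence λ_max = 5.8151 and λ_min = -4.8151.


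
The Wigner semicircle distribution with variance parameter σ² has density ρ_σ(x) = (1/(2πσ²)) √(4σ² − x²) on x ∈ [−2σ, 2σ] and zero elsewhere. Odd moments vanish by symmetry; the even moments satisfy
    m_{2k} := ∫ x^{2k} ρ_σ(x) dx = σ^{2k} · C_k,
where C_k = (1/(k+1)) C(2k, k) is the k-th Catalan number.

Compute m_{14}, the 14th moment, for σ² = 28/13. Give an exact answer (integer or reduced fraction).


By the scaled semicircle moment identity, m_{2k} = σ^{2k} · C_k with k = 7.
C_7 = (1/(k+1)) · C(2k, k) = (1/8) · C(14, 7) = (1/8) · 3432 = 429.
σ^{2k} = (σ²)^k = (28/13)^7 = 13492928512/62748517.

Therefore m_{14} = σ^{14} · C_7 = (13492928512/62748517) · 429 = 445266640896/4826809.


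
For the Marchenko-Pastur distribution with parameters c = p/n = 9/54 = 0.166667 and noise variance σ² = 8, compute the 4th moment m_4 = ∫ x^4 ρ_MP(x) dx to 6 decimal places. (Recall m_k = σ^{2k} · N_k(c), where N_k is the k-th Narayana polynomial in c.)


E[X⁴] = σ⁸ (1 + 6c + 6c² + c³) (fourth MP moment). With σ² = 8 (so σ⁸ = 4096) and c = 9/54 = 0.166667: E[X⁴] = 4096 · (1 + 6·0.166667 + 6·(0.166667)² + (0.166667)³) = 4096 · 2.171296.

So E[X^4] = 8893.629630.


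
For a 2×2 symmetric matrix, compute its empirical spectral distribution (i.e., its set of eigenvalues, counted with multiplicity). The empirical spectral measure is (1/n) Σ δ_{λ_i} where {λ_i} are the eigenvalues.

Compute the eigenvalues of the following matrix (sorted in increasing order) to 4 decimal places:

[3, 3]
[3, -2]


Since M is real symmetric, both eigenvalues are real; they are the roots of det(λI − M) = λ² − (tr M) λ + det M.
tr M = 3 + (-2) = 1.
det M = 3·(-2) − 3² = -6 − 9 = -15.
Characteristic polynomial: λ² − λ − 15 = 0.
Discriminant Δ = (tr M)² − 4·det M = 1 − (-60) = 61; √Δ = 7.810250.
λ = (tr M ± √Δ)/2 = (1 ± 7.810250)/2, giving (tr M − √Δ)/2 = -3.4051 and (tr M + √Δ)/2 = 4.4051.

Eigenvalues sorted in increasing order: [-3.4051, 4.4051].


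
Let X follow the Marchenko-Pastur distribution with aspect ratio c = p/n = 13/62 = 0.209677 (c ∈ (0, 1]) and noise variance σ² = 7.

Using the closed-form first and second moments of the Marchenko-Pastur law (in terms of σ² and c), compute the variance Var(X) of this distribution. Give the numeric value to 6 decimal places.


Recall the MP moments m_1 = E[X] = σ² and m_2 = E[X²] = σ⁴ (1 + c).
m_1 = E[X] = σ² = 7, so m_1² = 49.
m_2 = E[X²] = σ⁴ (1 + c) = 49 · (1 + 0.209677) = 49 · 1.209677 = 59.274194.
(Note m_2 − m_1² simplifies to c · σ⁴ = 0.209677 · 49.)

Var(X) = m_2 − m_1² = 59.274194 − 49 = 10.274194.


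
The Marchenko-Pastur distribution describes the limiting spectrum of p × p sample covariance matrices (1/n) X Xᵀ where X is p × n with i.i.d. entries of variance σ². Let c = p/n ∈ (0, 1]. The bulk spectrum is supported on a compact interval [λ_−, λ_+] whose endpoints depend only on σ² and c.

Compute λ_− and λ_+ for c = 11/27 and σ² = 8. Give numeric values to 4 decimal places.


c = 11/27 = 0.407407; √c = 0.638285.
λ_− = σ² (1 − √c)² = 8 · (1 − 0.638285)² = 8 · (0.361715)² = 1.046703.
λ_+ = σ² (1 + √c)² = 8 · (1 + 0.638285)² = 8 · (1.638285)² = 21.471815.

Rounded to 4 decimal places: λ_− ≈ 1.0467, λ_+ ≈ 21.4718.


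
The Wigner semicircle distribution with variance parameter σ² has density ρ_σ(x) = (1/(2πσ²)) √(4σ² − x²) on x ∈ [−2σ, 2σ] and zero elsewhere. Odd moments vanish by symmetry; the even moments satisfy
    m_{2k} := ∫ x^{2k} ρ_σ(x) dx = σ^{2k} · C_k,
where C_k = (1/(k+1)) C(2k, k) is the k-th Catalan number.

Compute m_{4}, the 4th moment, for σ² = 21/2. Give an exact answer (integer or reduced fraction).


By the scaled semicircle moment identity, m_{2k} = σ^{2k} · C_k with k = 2.
C_2 = (1/(k+1)) · C(2k, k) = (1/3) · C(4, 2) = (1/3) · 6 = 2.
σ^{2k} = (σ²)^k = (21/2)^2 = 441/4.

Therefore m_{4} = σ^{4} · C_2 = (441/4) · 2 = 441/2.


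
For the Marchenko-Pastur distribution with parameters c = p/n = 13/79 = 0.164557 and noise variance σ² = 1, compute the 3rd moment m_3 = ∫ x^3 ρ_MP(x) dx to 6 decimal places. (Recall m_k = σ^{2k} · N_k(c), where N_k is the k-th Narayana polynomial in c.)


E[X³] = σ⁶ (1 + 3c + c²) (third MP moment). With σ² = 1 (so σ⁶ = 1) and c = 13/79 = 0.164557: E[X³] = 1 · (1 + 3·0.164557 + (0.164557)²) = 1 · 1.520750.

So E[X^3] = 1.520750.


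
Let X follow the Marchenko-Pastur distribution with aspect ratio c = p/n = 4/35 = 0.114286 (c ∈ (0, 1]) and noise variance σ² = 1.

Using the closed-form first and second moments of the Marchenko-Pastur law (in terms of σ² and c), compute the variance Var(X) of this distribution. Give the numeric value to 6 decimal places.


Recall the MP moments m_1 = E[X] = σ² and m_2 = E[X²] = σ⁴ (1 + c).
m_1 = E[X] = σ² = 1, so m_1² = 1.
m_2 = E[X²] = σ⁴ (1 + c) = 1 · (1 + 0.114286) = 1 · 1.114286 = 1.114286.
(Note m_2 − m_1² simplifies to c · σ⁴ = 0.114286 · 1.)

Var(X) = m_2 − m_1² = 1.114286 − 1 = 0.114286.


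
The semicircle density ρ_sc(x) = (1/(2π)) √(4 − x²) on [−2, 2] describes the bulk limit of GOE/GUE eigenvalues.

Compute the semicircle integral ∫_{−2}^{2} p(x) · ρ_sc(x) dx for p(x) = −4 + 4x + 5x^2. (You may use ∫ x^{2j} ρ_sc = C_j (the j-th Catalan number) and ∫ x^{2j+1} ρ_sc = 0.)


Write p(x) = Σ a_i x^i, split into monomials and integrate each against ρ_sc separately.
Using ∫ x^{2j} ρ_sc = C_j = (1/(j+1)) C(2j, j) (Catalan numbers) and ∫ x^{2j+1} ρ_sc = 0 (odd monomials vanish by symmetry):
  i = 0 (even): a_0 · C_{0} = -4 · 1 = -4
  i = 1 (odd): ∫ x^1 ρ_sc = 0 (vanishes)
  i = 2 (even): a_2 · C_{1} = 5 · 1 = 5

Summing the contributions: ∫_{−2}^{2} p(x) ρ_sc(x) dx = (-4) + 5 = 1.


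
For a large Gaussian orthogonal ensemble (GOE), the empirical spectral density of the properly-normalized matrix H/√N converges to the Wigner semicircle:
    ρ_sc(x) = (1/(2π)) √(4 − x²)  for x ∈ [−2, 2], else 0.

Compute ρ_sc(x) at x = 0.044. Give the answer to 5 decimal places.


ρ_sc(x) = (1/(2π)) √(4 − x²). With x = 0.044:
  4 − x² = 4 − (0.044)² = 4 − 0.001936 = 3.998064.
  √(4 − x²) = 1.999516.
  1/(2π) = 0.159155.
  ρ_sc(0.044) = 0.159155 · 1.999516 = 0.318233.

Rounded to 5 decimal places: ρ_sc(0.044) ≈ 0.31823.


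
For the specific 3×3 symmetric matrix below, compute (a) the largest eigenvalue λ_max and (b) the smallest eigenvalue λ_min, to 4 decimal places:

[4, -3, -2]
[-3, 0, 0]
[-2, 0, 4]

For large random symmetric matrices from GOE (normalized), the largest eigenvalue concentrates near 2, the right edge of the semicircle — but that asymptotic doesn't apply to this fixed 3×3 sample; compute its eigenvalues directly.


Since M is real symmetric, all three eigenvalues are real; they are the roots of det(λI − M) = λ³ − (tr M) λ² + s λ − det M, where s is the sum of the principal 2×2 minors.
tr M = 4 + 0 + 4 = 8.
s = (4·0 − (-3)²) + (4·4 − (-2)²) + (0·4 − 0²) = -9 + 12 + 0 = 3.
det M (expand along row 1) = 4·0 − (-3)·(-12) + (-2)·0 = -36.
Characteristic polynomial: λ³ − 8λ² + 3λ + 36 = 0.
Substitute λ = y + (tr M)/3 = y + 2.666667 to remove the quadratic term: y³ + p·y + q = 0 with p = s − (tr M)²/3 = -18.333333 and q = −2(tr M)³/27 + (tr M)·s/3 − det M = 6.074074.
Three real roots ⇒ use the trigonometric (Viète) form: r = 2√(−p/3) = 4.944132, φ = arccos(3q/(p·r)) = arccos(-0.201034) = 1.773210 rad.
y_k = r·cos(φ/3 − 2πk/3) for k = 0, 1, 2 gives y = 4.105335, 0.333333, -4.438669.
λ_k = y_k + 2.666667 gives λ = 6.7720, 3.0000, -1.7720 (check: the sum is 8.0000 = tr M).

Hence λ_max = 6.7720 and λ_min = -1.7720.


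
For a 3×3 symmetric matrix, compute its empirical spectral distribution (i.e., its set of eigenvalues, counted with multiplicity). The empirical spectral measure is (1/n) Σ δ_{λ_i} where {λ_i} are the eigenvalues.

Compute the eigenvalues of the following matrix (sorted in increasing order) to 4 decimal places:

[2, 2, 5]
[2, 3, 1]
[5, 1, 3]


Since M is real symmetric, all three eigenvalues are real; they are the roots of det(λI − M) = λ³ − (tr M) λ² + s λ − det M, where s is the sum of the principal 2×2 minors.
tr M = 2 + 3 + 3 = 8.
s = (2·3 − 2²) + (2·3 − 5²) + (3·3 − 1²) = 2 + (-19) + 8 = -9.
det M (expand along row 1) = 2·8 − 2·1 + 5·(-13) = -51.
Characteristic polynomial: λ³ − 8λ² − 9λ + 51 = 0.
Substitute λ = y + (tr M)/3 = y + 2.666667 to remove the quadratic term: y³ + p·y + q = 0 with p = s − (tr M)²/3 = -30.333333 and q = −2(tr M)³/27 + (tr M)·s/3 − det M = -10.925926.
Three real roots ⇒ use the trigonometric (Viète) form: r = 2√(−p/3) = 6.359595, φ = arccos(3q/(p·r)) = arccos(0.169914) = 1.400054 rad.
y_k = r·cos(φ/3 − 2πk/3) for k = 0, 1, 2 gives y = 5.679531, -0.361756, -5.317775.
λ_k = y_k + 2.666667 gives λ = 8.3462, 2.3049, -2.6511 (check: the sum is 8.0000 = tr M).

Eigenvalues sorted in increasing order: [-2.6511, 2.3049, 8.3462].


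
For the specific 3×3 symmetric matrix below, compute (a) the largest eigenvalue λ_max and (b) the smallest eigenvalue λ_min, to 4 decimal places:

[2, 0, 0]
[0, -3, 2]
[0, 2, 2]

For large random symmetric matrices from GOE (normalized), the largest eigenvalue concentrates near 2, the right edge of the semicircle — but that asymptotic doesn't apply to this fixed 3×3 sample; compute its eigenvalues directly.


Since M is real symmetric, all three eigenvalues are real; they are the roots of det(λI − M) = λ³ − (tr M) λ² + s λ − det M, where s is the sum of the principal 2×2 minors.
tr M = 2 + (-3) + 2 = 1.
s = (2·(-3) − 0²) + (2·2 − 0²) + ((-3)·2 − 2²) = -6 + 4 + (-10) = -12.
det M (expand along row 1) = 2·(-10) − 0·0 + 0·0 = -20.
Characteristic polynomial: λ³ − λ² − 12λ + 20 = 0.
Substitute λ = y + (tr M)/3 = y + 0.333333 to remove the quadratic term: y³ + p·y + q = 0 with p = s − (tr M)²/3 = -12.333333 and q = −2(tr M)³/27 + (tr M)·s/3 − det M = 15.925926.
Three real roots ⇒ use the trigonometric (Viète) form: r = 2√(−p/3) = 4.055175, φ = arccos(3q/(p·r)) = arccos(-0.955291) = 2.841440 rad.
y_k = r·cos(φ/3 − 2πk/3) for k = 0, 1, 2 gives y = 2.368229, 1.666667, -4.034895.
λ_k = y_k + 0.333333 gives λ = 2.7016, 2.0000, -3.7016 (check: the sum is 1.0000 = tr M).

Hence λ_max = 2.7016 and λ_min = -3.7016.


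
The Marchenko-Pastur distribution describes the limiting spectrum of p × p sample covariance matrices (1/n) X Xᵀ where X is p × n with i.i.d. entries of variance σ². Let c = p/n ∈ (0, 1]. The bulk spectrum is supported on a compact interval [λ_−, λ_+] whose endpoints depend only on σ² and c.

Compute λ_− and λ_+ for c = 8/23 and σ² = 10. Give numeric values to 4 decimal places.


c = 8/23 = 0.347826; √c = 0.589768.
λ_− = σ² (1 − √c)² = 10 · (1 − 0.589768)² = 10 · (0.410232)² = 1.682904.
λ_+ = σ² (1 + √c)² = 10 · (1 + 0.589768)² = 10 · (1.589768)² = 25.273617.

Rounded to 4 decimal places: λ_− ≈ 1.6829, λ_+ ≈ 25.2736.


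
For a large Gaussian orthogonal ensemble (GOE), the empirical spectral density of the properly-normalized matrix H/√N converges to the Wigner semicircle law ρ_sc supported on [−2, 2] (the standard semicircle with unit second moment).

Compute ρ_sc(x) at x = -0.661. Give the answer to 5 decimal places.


ρ_sc(x) = (1/(2π)) √(4 − x²). With x = -0.661:
  4 − x² = 4 − (-0.661)² = 4 − 0.436921 = 3.563079.
  √(4 − x²) = 1.887612.
  1/(2π) = 0.159155.
  ρ_sc(-0.661) = 0.159155 · 1.887612 = 0.300423.

Rounded to 5 decimal places: ρ_sc(-0.661) ≈ 0.30042.


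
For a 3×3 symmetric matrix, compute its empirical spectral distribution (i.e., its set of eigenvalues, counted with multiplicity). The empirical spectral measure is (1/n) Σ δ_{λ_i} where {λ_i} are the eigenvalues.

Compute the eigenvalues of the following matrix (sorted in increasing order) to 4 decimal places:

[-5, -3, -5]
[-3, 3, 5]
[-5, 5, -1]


Since M is real symmetric, all three eigenvalues are real; they are the roots of det(λI − M) = λ³ − (tr M) λ² + s λ − det M, where s is the sum of the principal 2×2 minors.
tr M = -5 + 3 + (-1) = -3.
s = ((-5)·3 − (-3)²) + ((-5)·(-1) − (-5)²) + (3·(-1) − 5²) = -24 + (-20) + (-28) = -72.
det M (expand along row 1) = (-5)·(-28) − (-3)·28 + (-5)·0 = 224.
Characteristic polynomial: λ³ + 3λ² − 72λ − 224 = 0.
Substitute λ = y + (tr M)/3 = y − 1.000000 to remove the quadratic term: y³ + p·y + q = 0 with p = s − (tr M)²/3 = -75.000000 and q = −2(tr M)³/27 + (tr M)·s/3 − det M = -150.000000.
Three real roots ⇒ use the trigonometric (Viète) form: r = 2√(−p/3) = 10.000000, φ = arccos(3q/(p·r)) = arccos(0.600000) = 0.927295 rad.
y_k = r·cos(φ/3 − 2πk/3) for k = 0, 1, 2 gives y = 9.526082, -2.128593, -7.397489.
λ_k = y_k − 1.000000 gives λ = 8.5261, -3.1286, -8.3975 (check: the sum is -3.0000 = tr M).

Eigenvalues sorted in increasing order: [-8.3975, -3.1286, 8.5261].


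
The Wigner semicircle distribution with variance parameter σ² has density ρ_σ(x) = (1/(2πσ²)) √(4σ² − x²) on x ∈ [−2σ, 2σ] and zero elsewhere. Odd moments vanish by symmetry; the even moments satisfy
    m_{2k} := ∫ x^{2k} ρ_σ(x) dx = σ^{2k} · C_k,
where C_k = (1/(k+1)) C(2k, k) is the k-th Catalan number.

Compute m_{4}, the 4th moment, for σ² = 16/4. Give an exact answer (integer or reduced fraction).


By the scaled semicircle moment identity, m_{2k} = σ^{2k} · C_k with k = 2.
C_2 = (1/(k+1)) · C(2k, k) = (1/3) · C(4, 2) = (1/3) · 6 = 2.
σ^{2k} = (σ²)^k = (16/4)^2 = 16.

Therefore m_{4} = σ^{4} · C_2 = 16 · 2 = 32.


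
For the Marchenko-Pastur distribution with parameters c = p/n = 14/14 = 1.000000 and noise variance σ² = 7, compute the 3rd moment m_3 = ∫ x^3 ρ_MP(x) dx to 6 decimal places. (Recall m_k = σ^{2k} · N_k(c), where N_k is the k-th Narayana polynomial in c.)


E[X³] = σ⁶ (1 + 3c + c²) (third MP moment). With σ² = 7 (so σ⁶ = 343) and c = 14/14 = 1.000000: E[X³] = 343 · (1 + 3·1.000000 + (1.000000)²) = 343 · 5.000000.

So E[X^3] = 1715.000000.


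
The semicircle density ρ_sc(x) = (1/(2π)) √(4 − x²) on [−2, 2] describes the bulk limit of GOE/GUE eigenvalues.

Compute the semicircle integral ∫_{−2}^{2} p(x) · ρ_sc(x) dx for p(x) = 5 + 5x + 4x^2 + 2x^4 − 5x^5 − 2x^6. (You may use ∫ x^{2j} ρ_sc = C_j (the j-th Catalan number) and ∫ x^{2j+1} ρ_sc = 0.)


Write p(x) = Σ a_i x^i, split into monomials and integrate each against ρ_sc separately.
Using ∫ x^{2j} ρ_sc = C_j = (1/(j+1)) C(2j, j) (Catalan numbers) and ∫ x^{2j+1} ρ_sc = 0 (odd monomials vanish by symmetry):
  i = 0 (even): a_0 · C_{0} = 5 · 1 = 5
  i = 1 (odd): ∫ x^1 ρ_sc = 0 (vanishes)
  i = 2 (even): a_2 · C_{1} = 4 · 1 = 4
  i = 4 (even): a_4 · C_{2} = 2 · 2 = 4
  i = 5 (odd): ∫ x^5 ρ_sc = 0 (vanishes)
  i = 6 (even): a_6 · C_{3} = -2 · 5 = -10

Summing the contributions: ∫_{−2}^{2} p(x) ρ_sc(x) dx = 5 + 4 + 4 + (-10) = 3.


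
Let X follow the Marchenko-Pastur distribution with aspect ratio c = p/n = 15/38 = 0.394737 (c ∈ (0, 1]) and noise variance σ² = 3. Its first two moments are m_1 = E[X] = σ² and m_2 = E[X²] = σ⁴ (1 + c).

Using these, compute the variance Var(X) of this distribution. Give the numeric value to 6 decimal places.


m_1 = E[X] = σ² = 3, so m_1² = 9.
m_2 = E[X²] = σ⁴ (1 + c) = 9 · (1 + 0.394737) = 9 · 1.394737 = 12.552632.
(Note m_2 − m_1² simplifies to c · σ⁴ = 0.394737 · 9.)

Var(X) = m_2 − m_1² = 12.552632 − 9 = 3.552632.


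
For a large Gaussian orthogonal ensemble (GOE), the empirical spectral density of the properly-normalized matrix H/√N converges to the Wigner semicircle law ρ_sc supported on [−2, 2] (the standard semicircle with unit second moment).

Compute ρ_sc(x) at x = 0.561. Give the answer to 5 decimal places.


ρ_sc(x) = (1/(2π)) √(4 − x²). With x = 0.561:
  4 − x² = 4 − (0.561)² = 4 − 0.314721 = 3.685279.
  √(4 − x²) = 1.919708.
  1/(2π) = 0.159155.
  ρ_sc(0.561) = 0.159155 · 1.919708 = 0.305531.

Rounded to 5 decimal places: ρ_sc(0.561) ≈ 0.30553.


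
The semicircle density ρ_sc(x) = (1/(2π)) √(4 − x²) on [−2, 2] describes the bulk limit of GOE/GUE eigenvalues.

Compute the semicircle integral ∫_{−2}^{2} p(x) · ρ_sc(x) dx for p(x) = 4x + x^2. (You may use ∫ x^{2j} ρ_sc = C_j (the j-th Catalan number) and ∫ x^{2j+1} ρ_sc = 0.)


Write p(x) = Σ a_i x^i, split into monomials and integrate each against ρ_sc separately.
Using ∫ x^{2j} ρ_sc = C_j = (1/(j+1)) C(2j, j) (Catalan numbers) and ∫ x^{2j+1} ρ_sc = 0 (odd monomials vanish by symmetry):
  i = 1 (odd): ∫ x^1 ρ_sc = 0 (vanishes)
  i = 2 (even): a_2 · C_{1} = 1 · 1 = 1

Summing the contributions: ∫_{−2}^{2} p(x) ρ_sc(x) dx = 1.


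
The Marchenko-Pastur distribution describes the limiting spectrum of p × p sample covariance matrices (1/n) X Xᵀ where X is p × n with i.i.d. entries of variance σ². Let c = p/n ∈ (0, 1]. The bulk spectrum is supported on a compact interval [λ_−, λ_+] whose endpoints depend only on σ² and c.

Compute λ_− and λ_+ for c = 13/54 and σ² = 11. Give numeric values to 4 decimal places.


c = 13/54 = 0.240741; √c = 0.490653.
λ_− = σ² (1 − √c)² = 11 · (1 − 0.490653)² = 11 · (0.509347)² = 2.853774.
λ_+ = σ² (1 + √c)² = 11 · (1 + 0.490653)² = 11 · (1.490653)² = 24.442523.

Rounded to 4 decimal places: λ_− ≈ 2.8538, λ_+ ≈ 24.4425.


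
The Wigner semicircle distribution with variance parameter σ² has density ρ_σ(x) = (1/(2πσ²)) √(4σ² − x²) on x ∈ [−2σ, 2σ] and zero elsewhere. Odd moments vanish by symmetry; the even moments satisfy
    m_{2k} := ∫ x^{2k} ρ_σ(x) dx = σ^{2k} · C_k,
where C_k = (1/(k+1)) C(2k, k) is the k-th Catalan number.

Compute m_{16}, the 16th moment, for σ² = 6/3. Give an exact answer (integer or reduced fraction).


By the scaled semicircle moment identity, m_{2k} = σ^{2k} · C_k with k = 8.
C_8 = (1/(k+1)) · C(2k, k) = (1/9) · C(16, 8) = (1/9) · 12870 = 1430.
σ^{2k} = (σ²)^k = (6/3)^8 = 256.

Therefore m_{16} = σ^{16} · C_8 = 256 · 1430 = 366080.


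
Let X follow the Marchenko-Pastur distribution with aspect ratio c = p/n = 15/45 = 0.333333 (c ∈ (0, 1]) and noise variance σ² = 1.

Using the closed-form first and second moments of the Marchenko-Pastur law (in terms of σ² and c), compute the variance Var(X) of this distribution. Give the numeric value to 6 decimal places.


Recall the MP moments m_1 = E[X] = σ² and m_2 = E[X²] = σ⁴ (1 + c).
m_1 = E[X] = σ² = 1, so m_1² = 1.
m_2 = E[X²] = σ⁴ (1 + c) = 1 · (1 + 0.333333) = 1 · 1.333333 = 1.333333.
(Note m_2 − m_1² simplifies to c · σ⁴ = 0.333333 · 1.)

Var(X) = m_2 − m_1² = 1.333333 − 1 = 0.333333.


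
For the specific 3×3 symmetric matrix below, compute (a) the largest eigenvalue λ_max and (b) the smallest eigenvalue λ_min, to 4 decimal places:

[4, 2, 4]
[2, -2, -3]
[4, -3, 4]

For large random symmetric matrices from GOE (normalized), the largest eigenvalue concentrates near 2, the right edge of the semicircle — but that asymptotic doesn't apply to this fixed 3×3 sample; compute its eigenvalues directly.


Since M is real symmetric, all three eigenvalues are real; they are the roots of det(λI − M) = λ³ − (tr M) λ² + s λ − det M, where s is the sum of the principal 2×2 minors.
tr M = 4 + (-2) + 4 = 6.
s = (4·(-2) − 2²) + (4·4 − 4²) + ((-2)·4 − (-3)²) = -12 + 0 + (-17) = -29.
det M (expand along row 1) = 4·(-17) − 2·20 + 4·2 = -100.
Characteristic polynomial: λ³ − 6λ² − 29λ + 100 = 0.
Substitute λ = y + (tr M)/3 = y + 2.000000 to remove the quadratic term: y³ + p·y + q = 0 with p = s − (tr M)²/3 = -41.000000 and q = −2(tr M)³/27 + (tr M)·s/3 − det M = 26.000000.
Three real roots ⇒ use the trigonometric (Viète) form: r = 2√(−p/3) = 7.393691, φ = arccos(3q/(p·r)) = arccos(-0.257306) = 1.831029 rad.
y_k = r·cos(φ/3 − 2πk/3) for k = 0, 1, 2 gives y = 6.058771, 0.640557, -6.699327.
λ_k = y_k + 2.000000 gives λ = 8.0588, 2.6406, -4.6993 (check: the sum is 6.0000 = tr M).

Hence λ_max = 8.0588 and λ_min = -4.6993.


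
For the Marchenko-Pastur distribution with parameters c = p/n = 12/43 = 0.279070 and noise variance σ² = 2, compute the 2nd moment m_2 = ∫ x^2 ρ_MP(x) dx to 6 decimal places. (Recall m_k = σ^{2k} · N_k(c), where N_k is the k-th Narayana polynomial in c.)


E[X²] = σ⁴ (1 + c) (second MP moment). With σ² = 2 (so σ⁴ = 4) and c = 12/43 = 0.279070: E[X²] = 4 · (1 + 0.279070) = 4 · 1.279070.

So E[X^2] = 5.116279.


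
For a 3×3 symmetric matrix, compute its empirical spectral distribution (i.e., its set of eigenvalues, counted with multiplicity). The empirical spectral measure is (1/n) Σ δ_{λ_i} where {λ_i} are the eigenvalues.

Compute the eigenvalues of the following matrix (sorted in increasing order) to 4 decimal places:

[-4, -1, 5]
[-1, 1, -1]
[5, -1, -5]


Since M is real symmetric, all three eigenvalues are real; they are the roots of det(λI − M) = λ³ − (tr M) λ² + s λ − det M, where s is the sum of the principal 2×2 minors.
tr M = -4 + 1 + (-5) = -8.
s = ((-4)·1 − (-1)²) + ((-4)·(-5) − 5²) + (1·(-5) − (-1)²) = -5 + (-5) + (-6) = -16.
det M (expand along row 1) = (-4)·(-6) − (-1)·10 + 5·(-4) = 14.
Characteristic polynomial: λ³ + 8λ² − 16λ − 14 = 0.
Substitute λ = y + (tr M)/3 = y − 2.666667 to remove the quadratic term: y³ + p·y + q = 0 with p = s − (tr M)²/3 = -37.333333 and q = −2(tr M)³/27 + (tr M)·s/3 − det M = 66.592593.
Three real roots ⇒ use the trigonometric (Viète) form: r = 2√(−p/3) = 7.055337, φ = arccos(3q/(p·r)) = arccos(-0.758460) = 2.431743 rad.
y_k = r·cos(φ/3 − 2πk/3) for k = 0, 1, 2 gives y = 4.861674, 1.997078, -6.858752.
λ_k = y_k − 2.666667 gives λ = 2.1950, -0.6696, -9.5254 (check: the sum is -8.0000 = tr M).

Eigenvalues sorted in increasing order: [-9.5254, -0.6696, 2.1950].


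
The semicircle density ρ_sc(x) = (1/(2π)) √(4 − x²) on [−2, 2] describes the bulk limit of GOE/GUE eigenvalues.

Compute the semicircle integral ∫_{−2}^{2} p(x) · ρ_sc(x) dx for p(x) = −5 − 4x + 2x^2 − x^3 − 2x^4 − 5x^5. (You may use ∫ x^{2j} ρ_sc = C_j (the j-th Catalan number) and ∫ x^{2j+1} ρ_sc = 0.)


Write p(x) = Σ a_i x^i, split into monomials and integrate each against ρ_sc separately.
Using ∫ x^{2j} ρ_sc = C_j = (1/(j+1)) C(2j, j) (Catalan numbers) and ∫ x^{2j+1} ρ_sc = 0 (odd monomials vanish by symmetry):
  i = 0 (even): a_0 · C_{0} = -5 · 1 = -5
  i = 1 (odd): ∫ x^1 ρ_sc = 0 (vanishes)
  i = 2 (even): a_2 · C_{1} = 2 · 1 = 2
  i = 3 (odd): ∫ x^3 ρ_sc = 0 (vanishes)
  i = 4 (even): a_4 · C_{2} = -2 · 2 = -4
  i = 5 (odd): ∫ x^5 ρ_sc = 0 (vanishes)

Summing the contributions: ∫_{−2}^{2} p(x) ρ_sc(x) dx = (-5) + 2 + (-4) = -7.


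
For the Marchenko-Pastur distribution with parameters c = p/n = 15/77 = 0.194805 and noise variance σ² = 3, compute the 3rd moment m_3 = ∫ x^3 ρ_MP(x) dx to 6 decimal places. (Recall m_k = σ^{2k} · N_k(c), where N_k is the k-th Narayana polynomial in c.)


E[X³] = σ⁶ (1 + 3c + c²) (third MP moment). With σ² = 3 (so σ⁶ = 27) and c = 15/77 = 0.194805: E[X³] = 27 · (1 + 3·0.194805 + (0.194805)²) = 27 · 1.622365.

So E[X^3] = 43.803846.


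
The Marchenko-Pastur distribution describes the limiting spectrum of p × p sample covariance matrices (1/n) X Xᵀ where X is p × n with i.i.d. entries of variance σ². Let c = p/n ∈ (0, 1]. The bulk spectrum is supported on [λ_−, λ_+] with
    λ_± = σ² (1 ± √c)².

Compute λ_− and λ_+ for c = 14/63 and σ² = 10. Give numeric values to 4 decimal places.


c = 14/63 = 0.222222; √c = 0.471405.
λ_− = σ² (1 − √c)² = 10 · (1 − 0.471405)² = 10 · (0.528595)² = 2.794132.
λ_+ = σ² (1 + √c)² = 10 · (1 + 0.471405)² = 10 · (1.471405)² = 21.650313.

Rounded to 4 decimal places: λ_− ≈ 2.7941, λ_+ ≈ 21.6503.


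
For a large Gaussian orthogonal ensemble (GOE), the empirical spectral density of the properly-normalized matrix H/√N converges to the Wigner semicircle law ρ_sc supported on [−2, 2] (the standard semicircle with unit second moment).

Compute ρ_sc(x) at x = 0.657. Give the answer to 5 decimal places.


ρ_sc(x) = (1/(2π)) √(4 − x²). With x = 0.657:
  4 − x² = 4 − (0.657)² = 4 − 0.431649 = 3.568351.
  √(4 − x²) = 1.889008.
  1/(2π) = 0.159155.
  ρ_sc(0.657) = 0.159155 · 1.889008 = 0.300645.

Rounded to 5 decimal places: ρ_sc(0.657) ≈ 0.30064.


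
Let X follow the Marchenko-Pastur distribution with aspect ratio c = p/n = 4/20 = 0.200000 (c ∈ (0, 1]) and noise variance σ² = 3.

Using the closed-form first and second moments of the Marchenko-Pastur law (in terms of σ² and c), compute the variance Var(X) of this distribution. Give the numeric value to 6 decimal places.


Recall the MP moments m_1 = E[X] = σ² and m_2 = E[X²] = σ⁴ (1 + c).
m_1 = E[X] = σ² = 3, so m_1² = 9.
m_2 = E[X²] = σ⁴ (1 + c) = 9 · (1 + 0.200000) = 9 · 1.200000 = 10.800000.
(Note m_2 − m_1² simplifies to c · σ⁴ = 0.200000 · 9.)

Var(X) = m_2 − m_1² = 10.800000 − 9 = 1.800000.


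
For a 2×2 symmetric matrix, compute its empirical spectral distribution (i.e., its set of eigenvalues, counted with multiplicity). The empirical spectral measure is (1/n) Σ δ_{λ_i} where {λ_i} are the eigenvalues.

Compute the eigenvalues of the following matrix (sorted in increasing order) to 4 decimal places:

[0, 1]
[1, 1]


Since M is real symmetric, both eigenvalues are real; they are the roots of det(λI − M) = λ² − (tr M) λ + det M.
tr M = 0 + 1 = 1.
det M = 0·1 − 1² = 0 − 1 = -1.
Characteristic polynomial: λ² − λ − 1 = 0.
Discriminant Δ = (tr M)² − 4·det M = 1 − (-4) = 5; √Δ = 2.236068.
λ = (tr M ± √Δ)/2 = (1 ± 2.236068)/2, giving (tr M − √Δ)/2 = -0.6180 and (tr M + √Δ)/2 = 1.6180.

Eigenvalues sorted in increasing order: [-0.6180, 1.6180].


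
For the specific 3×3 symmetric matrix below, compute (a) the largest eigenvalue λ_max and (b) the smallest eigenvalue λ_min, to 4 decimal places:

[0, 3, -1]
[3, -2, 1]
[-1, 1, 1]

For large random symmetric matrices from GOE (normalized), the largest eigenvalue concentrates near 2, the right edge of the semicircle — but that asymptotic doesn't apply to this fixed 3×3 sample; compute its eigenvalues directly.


Since M is real symmetric, all three eigenvalues are real; they are the roots of det(λI − M) = λ³ − (tr M) λ² + s λ − det M, where s is the sum of the principal 2×2 minors.
tr M = 0 + (-2) + 1 = -1.
s = (0·(-2) − 3²) + (0·1 − (-1)²) + ((-2)·1 − 1²) = -9 + (-1) + (-3) = -13.
det M (expand along row 1) = 0·(-3) − 3·4 + (-1)·1 = -13.
Characteristic polynomial: λ³ + λ² − 13λ + 13 = 0.
Substitute λ = y + (tr M)/3 = y − 0.333333 to remove the quadratic term: y³ + p·y + q = 0 with p = s − (tr M)²/3 = -13.333333 and q = −2(tr M)³/27 + (tr M)·s/3 − det M = 17.407407.
Three real roots ⇒ use the trigonometric (Viète) form: r = 2√(−p/3) = 4.216370, φ = arccos(3q/(p·r)) = arccos(-0.928919) = 2.762279 rad.
y_k = r·cos(φ/3 − 2πk/3) for k = 0, 1, 2 gives y = 2.551813, 1.630900, -4.182713.
λ_k = y_k − 0.333333 gives λ = 2.2185, 1.2976, -4.5160 (check: the sum is -1.0000 = tr M).

Hence λ_max = 2.2185 and λ_min = -4.5160.


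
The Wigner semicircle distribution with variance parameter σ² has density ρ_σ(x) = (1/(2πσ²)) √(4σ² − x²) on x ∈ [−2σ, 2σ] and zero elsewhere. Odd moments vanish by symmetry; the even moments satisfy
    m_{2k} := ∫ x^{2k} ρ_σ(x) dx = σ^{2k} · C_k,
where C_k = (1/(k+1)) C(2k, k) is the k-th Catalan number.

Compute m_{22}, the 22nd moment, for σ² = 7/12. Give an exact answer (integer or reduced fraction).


By the scaled semicircle moment identity, m_{2k} = σ^{2k} · C_k with k = 11.
C_11 = (1/(k+1)) · C(2k, k) = (1/12) · C(22, 11) = (1/12) · 705432 = 58786.
σ^{2k} = (σ²)^k = (7/12)^11 = 1977326743/743008370688.

Therefore m_{22} = σ^{22} · C_11 = (1977326743/743008370688) · 58786 = 58119564956999/371504185344.


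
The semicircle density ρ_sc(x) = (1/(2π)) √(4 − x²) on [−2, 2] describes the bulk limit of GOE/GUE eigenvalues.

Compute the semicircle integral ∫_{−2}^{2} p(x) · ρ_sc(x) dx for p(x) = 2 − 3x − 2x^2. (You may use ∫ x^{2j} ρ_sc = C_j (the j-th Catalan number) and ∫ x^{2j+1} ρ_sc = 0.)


Write p(x) = Σ a_i x^i, split into monomials and integrate each against ρ_sc separately.
Using ∫ x^{2j} ρ_sc = C_j = (1/(j+1)) C(2j, j) (Catalan numbers) and ∫ x^{2j+1} ρ_sc = 0 (odd monomials vanish by symmetry):
  i = 0 (even): a_0 · C_{0} = 2 · 1 = 2
  i = 1 (odd): ∫ x^1 ρ_sc = 0 (vanishes)
  i = 2 (even): a_2 · C_{1} = -2 · 1 = -2

Summing the contributions: ∫_{−2}^{2} p(x) ρ_sc(x) dx = 2 + (-2) = 0.


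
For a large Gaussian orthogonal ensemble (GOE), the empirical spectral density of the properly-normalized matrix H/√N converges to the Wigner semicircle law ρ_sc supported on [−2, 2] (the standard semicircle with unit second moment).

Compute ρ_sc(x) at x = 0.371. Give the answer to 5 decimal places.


ρ_sc(x) = (1/(2π)) √(4 − x²). With x = 0.371:
  4 − x² = 4 − (0.371)² = 4 − 0.137641 = 3.862359.
  √(4 − x²) = 1.965289.
  1/(2π) = 0.159155.
  ρ_sc(0.371) = 0.159155 · 1.965289 = 0.312785.

Rounded to 5 decimal places: ρ_sc(0.371) ≈ 0.31279.


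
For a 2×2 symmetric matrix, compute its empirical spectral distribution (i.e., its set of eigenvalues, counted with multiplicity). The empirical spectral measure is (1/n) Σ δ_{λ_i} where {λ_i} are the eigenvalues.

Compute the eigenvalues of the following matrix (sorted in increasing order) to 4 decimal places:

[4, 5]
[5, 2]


Since M is real symmetric, both eigenvalues are real; they are the roots of det(λI − M) = λ² − (tr M) λ + det M.
tr M = 4 + 2 = 6.
det M = 4·2 − 5² = 8 − 25 = -17.
Characteristic polynomial: λ² − 6λ − 17 = 0.
Discriminant Δ = (tr M)² − 4·det M = 36 − (-68) = 104; √Δ = 10.198039.
λ = (tr M ± √Δ)/2 = (6 ± 10.198039)/2, giving (tr M − √Δ)/2 = -2.0990 and (tr M + √Δ)/2 = 8.0990.

Eigenvalues sorted in increasing order: [-2.0990, 8.0990].


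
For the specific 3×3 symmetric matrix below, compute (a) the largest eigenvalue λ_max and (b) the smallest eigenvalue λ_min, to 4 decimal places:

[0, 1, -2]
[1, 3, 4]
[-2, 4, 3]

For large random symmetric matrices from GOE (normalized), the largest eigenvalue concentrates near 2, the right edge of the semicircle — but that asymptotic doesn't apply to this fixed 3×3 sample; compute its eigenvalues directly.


Since M is real symmetric, all three eigenvalues are real; they are the roots of det(λI − M) = λ³ − (tr M) λ² + s λ − det M, where s is the sum of the principal 2×2 minors.
tr M = 0 + 3 + 3 = 6.
s = (0·3 − 1²) + (0·3 − (-2)²) + (3·3 − 4²) = -1 + (-4) + (-7) = -12.
det M (expand along row 1) = 0·(-7) − 1·11 + (-2)·10 = -31.
Characteristic polynomial: λ³ − 6λ² − 12λ + 31 = 0.
Substitute λ = y + (tr M)/3 = y + 2.000000 to remove the quadratic term: y³ + p·y + q = 0 with p = s − (tr M)²/3 = -24.000000 and q = −2(tr M)³/27 + (tr M)·s/3 − det M = -9.000000.
Three real roots ⇒ use the trigonometric (Viète) form: r = 2√(−p/3) = 5.656854, φ = arccos(3q/(p·r)) = arccos(0.198874) = 1.370588 rad.
y_k = r·cos(φ/3 − 2πk/3) for k = 0, 1, 2 gives y = 5.076693, -0.377237, -4.699456.
λ_k = y_k + 2.000000 gives λ = 7.0767, 1.6228, -2.6995 (check: the sum is 6.0000 = tr M).

Hence λ_max = 7.0767 and λ_min = -2.6995.


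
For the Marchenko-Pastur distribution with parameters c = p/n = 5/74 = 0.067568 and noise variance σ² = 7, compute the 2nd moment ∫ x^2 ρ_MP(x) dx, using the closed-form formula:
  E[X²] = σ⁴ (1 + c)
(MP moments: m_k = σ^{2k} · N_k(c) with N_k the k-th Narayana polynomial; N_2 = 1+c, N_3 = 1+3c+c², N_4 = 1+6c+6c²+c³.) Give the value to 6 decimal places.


E[X²] = σ⁴ (1 + c) (second MP moment). With σ² = 7 (so σ⁴ = 49) and c = 5/74 = 0.067568: E[X²] = 49 · (1 + 0.067568) = 49 · 1.067568.

So E[X^2] = 52.310811.


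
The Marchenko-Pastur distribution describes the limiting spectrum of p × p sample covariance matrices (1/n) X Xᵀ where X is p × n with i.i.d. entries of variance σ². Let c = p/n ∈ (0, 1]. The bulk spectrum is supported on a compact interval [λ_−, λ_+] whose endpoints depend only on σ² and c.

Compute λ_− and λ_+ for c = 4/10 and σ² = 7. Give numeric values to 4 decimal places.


c = 4/10 = 0.400000; √c = 0.632456.
λ_− = σ² (1 − √c)² = 7 · (1 − 0.632456)² = 7 · (0.367544)² = 0.945623.
λ_+ = σ² (1 + √c)² = 7 · (1 + 0.632456)² = 7 · (1.632456)² = 18.654377.

Rounded to 4 decimal places: λ_− ≈ 0.9456, λ_+ ≈ 18.6544.
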